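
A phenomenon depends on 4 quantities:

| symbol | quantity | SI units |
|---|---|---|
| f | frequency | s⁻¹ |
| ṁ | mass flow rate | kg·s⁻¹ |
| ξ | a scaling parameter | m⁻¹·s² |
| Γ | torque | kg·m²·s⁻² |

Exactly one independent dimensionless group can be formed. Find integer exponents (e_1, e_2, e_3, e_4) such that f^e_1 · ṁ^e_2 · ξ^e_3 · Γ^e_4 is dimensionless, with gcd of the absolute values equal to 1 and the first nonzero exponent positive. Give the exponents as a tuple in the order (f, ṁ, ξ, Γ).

(3, -1, 2, 1)

M: e_1·(0) + e_2·(1) + e_3·(0) + e_4·(1) = 0
L: e_1·(0) + e_2·(0) + e_3·(-1) + e_4·(2) = 0
T: e_1·(-1) + e_2·(-1) + e_3·(2) + e_4·(-2) = 0
Solving this homogeneous linear system for the smallest-integer solution (first nonzero entry positive) gives (3, -1, 2, 1).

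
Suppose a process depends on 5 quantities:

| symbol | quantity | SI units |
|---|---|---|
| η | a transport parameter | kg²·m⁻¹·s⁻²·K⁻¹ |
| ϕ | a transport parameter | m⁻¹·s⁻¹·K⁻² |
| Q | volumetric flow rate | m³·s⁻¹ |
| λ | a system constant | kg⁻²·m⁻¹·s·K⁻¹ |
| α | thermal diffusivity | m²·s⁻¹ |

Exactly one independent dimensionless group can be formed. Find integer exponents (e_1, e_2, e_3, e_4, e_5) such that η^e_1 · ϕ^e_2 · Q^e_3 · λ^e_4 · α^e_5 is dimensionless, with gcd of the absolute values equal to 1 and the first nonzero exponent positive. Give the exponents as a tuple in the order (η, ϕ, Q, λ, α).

M: e_1·(2) + e_2·(0) + e_3·(0) + e_4·(-2) + e_5·(0) = 0
L: e_1·(-1) + e_2·(-1) + e_3·(3) + e_4·(-1) + e_5·(2) = 0
T: e_1·(-2) + e_2·(-1) + e_3·(-1) + e_4·(1) + e_5·(-1) = 0
Θ: e_1·(-1) + e_2·(-2) + e_3·(0) + e_4·(-1) + e_5·(0) = 0
Solving this homogeneous linear system for the smallest-integer solution (first nonzero entry positive) gives (1, -1, 1, 1, -1).

(1, -1, 1, 1, -1)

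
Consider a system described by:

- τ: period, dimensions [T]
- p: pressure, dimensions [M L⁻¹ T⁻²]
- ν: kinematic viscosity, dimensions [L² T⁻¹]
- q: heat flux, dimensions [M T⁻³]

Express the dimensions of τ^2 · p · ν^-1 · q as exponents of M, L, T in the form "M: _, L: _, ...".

Collect each base-dimension exponent across the product:
  M: 2·(0) + (1) − (0) + (1) = 2
  L: 2·(0) + (-1) − (2) + (0) = -3
  T: 2·(1) + (-2) − (-1) + (-3) = -2
So the dimensions are [M² L⁻³ T⁻²].

M: 2, L: -3, T: -2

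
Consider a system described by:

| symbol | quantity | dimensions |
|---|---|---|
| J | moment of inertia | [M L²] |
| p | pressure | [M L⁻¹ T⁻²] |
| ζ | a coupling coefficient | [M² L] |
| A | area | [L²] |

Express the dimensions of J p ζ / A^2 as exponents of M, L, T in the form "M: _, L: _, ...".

M: 4, L: -2, T: -2

Collect each base-dimension exponent across the product:
  M: (1) + (1) + (2) − 2·(0) = 4
  L: (2) + (-1) + (1) − 2·(2) = -2
  T: (0) + (-2) + (0) − 2·(0) = -2
So the dimensions are [M⁴ L⁻² T⁻²].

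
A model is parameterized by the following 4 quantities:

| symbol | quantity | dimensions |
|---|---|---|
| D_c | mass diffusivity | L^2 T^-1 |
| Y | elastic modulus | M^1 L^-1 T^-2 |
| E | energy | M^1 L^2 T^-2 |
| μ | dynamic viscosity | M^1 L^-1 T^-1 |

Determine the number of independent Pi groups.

There are 4 variables and 3 base dimensions (M, L, T).
The dimension matrix has rank 3.
Independent dimensionless groups: 4 − 3 = 1.

1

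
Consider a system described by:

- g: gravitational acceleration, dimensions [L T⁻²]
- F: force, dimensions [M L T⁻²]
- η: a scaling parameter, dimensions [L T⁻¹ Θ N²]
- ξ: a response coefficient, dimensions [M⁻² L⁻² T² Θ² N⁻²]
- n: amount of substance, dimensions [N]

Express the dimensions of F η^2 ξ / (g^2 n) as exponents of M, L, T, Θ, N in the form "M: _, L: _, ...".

M: -1, L: -1, T: 2, Θ: 4, N: 1

Collect each base-dimension exponent across the product:
  M: −2·(0) + (1) + 2·(0) + (-2) − (0) = -1
  L: −2·(1) + (1) + 2·(1) + (-2) − (0) = -1
  T: −2·(-2) + (-2) + 2·(-1) + (2) − (0) = 2
  Θ: −2·(0) + (0) + 2·(1) + (2) − (0) = 4
  N: −2·(0) + (0) + 2·(2) + (-2) − (1) = 1
So the dimensions are [M⁻¹ L⁻¹ T² Θ⁴ N].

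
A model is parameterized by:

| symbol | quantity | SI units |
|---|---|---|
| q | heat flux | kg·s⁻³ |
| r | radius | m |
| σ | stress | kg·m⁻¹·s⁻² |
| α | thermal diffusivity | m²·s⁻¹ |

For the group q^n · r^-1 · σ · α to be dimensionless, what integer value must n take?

Balance the M exponent: (1)·n from q, plus −(0) + (1) + (0) = 1 from the rest, must sum to zero.
n + 1 = 0, so n = -1.

-1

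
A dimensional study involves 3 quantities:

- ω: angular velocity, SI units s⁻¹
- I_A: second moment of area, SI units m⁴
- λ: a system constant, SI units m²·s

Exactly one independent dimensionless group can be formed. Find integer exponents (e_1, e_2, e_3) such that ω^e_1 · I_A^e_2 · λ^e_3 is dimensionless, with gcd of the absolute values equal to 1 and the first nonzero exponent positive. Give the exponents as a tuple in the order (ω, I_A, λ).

(2, -1, 2)

L: e_1·(0) + e_2·(4) + e_3·(2) = 0
T: e_1·(-1) + e_2·(0) + e_3·(1) = 0
Solving this homogeneous linear system for the smallest-integer solution (first nonzero entry positive) gives (2, -1, 2).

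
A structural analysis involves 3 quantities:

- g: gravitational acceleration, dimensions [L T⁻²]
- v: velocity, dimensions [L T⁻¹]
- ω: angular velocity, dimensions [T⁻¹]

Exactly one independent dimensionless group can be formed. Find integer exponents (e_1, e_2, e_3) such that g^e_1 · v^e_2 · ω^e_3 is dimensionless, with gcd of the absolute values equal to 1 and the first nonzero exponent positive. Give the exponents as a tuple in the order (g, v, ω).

L: e_1·(1) + e_2·(1) + e_3·(0) = 0
T: e_1·(-2) + e_2·(-1) + e_3·(-1) = 0
Solving this homogeneous linear system for the smallest-integer solution (first nonzero entry positive) gives (1, -1, -1).

(1, -1, -1)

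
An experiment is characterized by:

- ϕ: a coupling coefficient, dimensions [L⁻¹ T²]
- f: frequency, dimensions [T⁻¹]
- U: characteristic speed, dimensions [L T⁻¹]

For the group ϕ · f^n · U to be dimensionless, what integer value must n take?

Balance the T exponent: (-1)·n from f, plus (2) + (-1) = 1 from the rest, must sum to zero.
−n + 1 = 0, so n = 1.

1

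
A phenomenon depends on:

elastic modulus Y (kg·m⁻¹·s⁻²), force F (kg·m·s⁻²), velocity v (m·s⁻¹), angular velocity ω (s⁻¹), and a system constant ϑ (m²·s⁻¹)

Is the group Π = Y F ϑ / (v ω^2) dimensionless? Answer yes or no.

Sum the exponent of each base dimension across the product:
  M: [Y]_M + [F]_M − [v]_M − 2·[ω]_M + [ϑ]_M = (1) + (1) − (0) − 2·(0) + (0) = 2
  L: [Y]_L + [F]_L − [v]_L − 2·[ω]_L + [ϑ]_L = (-1) + (1) − (1) − 2·(0) + (2) = 1
  T: [Y]_T + [F]_T − [v]_T − 2·[ω]_T + [ϑ]_T = (-2) + (-2) − (-1) − 2·(-1) + (-1) = -2
Net dimensions [M² L T⁻²] ≠ [1] — not dimensionless.

no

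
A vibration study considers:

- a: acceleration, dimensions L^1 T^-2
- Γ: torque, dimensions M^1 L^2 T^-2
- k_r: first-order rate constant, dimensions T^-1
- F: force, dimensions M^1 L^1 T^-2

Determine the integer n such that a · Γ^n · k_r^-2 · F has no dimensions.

Balance the M exponent: (1)·n from Γ, plus (0) − 2·(0) + (1) = 1 from the rest, must sum to zero.
n + 1 = 0, so n = -1.

-1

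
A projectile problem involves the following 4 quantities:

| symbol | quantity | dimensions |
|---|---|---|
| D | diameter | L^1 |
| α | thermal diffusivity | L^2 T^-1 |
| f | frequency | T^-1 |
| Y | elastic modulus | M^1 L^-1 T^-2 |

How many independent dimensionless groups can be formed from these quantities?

1

There are 4 variables and 3 base dimensions (M, L, T).
The dimension matrix has rank 3.
Independent dimensionless groups: 4 − 3 = 1.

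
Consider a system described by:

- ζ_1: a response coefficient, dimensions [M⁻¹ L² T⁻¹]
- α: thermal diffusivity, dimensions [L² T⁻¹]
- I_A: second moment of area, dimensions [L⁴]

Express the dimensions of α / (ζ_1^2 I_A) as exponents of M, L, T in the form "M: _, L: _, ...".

Collect each base-dimension exponent across the product:
  M: −2·(-1) + (0) − (0) = 2
  L: −2·(2) + (2) − (4) = -6
  T: −2·(-1) + (-1) − (0) = 1
So the dimensions are [M² L⁻⁶ T].

M: 2, L: -6, T: 1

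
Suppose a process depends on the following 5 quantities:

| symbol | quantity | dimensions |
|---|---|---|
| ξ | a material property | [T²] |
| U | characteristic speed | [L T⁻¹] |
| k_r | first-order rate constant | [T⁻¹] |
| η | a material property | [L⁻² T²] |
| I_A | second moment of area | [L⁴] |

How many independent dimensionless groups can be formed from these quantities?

There are 5 variables and 2 base dimensions (L, T).
The dimension matrix has rank 2.
Independent dimensionless groups: 5 − 2 = 3.

3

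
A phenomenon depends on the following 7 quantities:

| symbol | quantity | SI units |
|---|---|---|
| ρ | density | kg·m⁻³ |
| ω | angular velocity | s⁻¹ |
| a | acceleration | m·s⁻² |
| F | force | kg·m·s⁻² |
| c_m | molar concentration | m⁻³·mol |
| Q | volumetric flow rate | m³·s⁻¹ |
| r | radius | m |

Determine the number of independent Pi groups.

There are 7 variables and 4 base dimensions (M, L, T, N).
The dimension matrix has rank 4.
Independent dimensionless groups: 7 − 4 = 3.

3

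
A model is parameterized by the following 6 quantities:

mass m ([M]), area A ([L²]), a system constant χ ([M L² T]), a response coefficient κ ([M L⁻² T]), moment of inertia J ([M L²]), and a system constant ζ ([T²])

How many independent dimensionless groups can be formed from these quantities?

3

There are 6 variables and 3 base dimensions (M, L, T).
The dimension matrix has rank 3.
Independent dimensionless groups: 6 − 3 = 3.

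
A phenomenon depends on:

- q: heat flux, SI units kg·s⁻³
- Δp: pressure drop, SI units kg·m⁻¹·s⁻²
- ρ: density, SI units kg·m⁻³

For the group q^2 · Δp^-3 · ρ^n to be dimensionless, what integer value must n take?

Balance the M exponent: (1)·n from ρ, plus 2·(1) − 3·(1) = -1 from the rest, must sum to zero.
n − 1 = 0, so n = 1.

1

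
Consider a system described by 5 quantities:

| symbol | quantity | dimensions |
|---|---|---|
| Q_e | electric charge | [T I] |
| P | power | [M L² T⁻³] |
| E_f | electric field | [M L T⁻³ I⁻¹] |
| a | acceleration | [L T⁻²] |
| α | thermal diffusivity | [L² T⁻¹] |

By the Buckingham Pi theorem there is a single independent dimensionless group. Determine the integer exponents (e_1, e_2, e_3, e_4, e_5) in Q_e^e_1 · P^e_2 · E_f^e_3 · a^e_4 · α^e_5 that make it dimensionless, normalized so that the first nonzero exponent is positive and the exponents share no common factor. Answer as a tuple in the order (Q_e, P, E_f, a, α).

(3, -3, 3, 1, 1)

M: e_1·(0) + e_2·(1) + e_3·(1) + e_4·(0) + e_5·(0) = 0
L: e_1·(0) + e_2·(2) + e_3·(1) + e_4·(1) + e_5·(2) = 0
T: e_1·(1) + e_2·(-3) + e_3·(-3) + e_4·(-2) + e_5·(-1) = 0
I: e_1·(1) + e_2·(0) + e_3·(-1) + e_4·(0) + e_5·(0) = 0
Solving this homogeneous linear system for the smallest-integer solution (first nonzero entry positive) gives (3, -3, 3, 1, 1).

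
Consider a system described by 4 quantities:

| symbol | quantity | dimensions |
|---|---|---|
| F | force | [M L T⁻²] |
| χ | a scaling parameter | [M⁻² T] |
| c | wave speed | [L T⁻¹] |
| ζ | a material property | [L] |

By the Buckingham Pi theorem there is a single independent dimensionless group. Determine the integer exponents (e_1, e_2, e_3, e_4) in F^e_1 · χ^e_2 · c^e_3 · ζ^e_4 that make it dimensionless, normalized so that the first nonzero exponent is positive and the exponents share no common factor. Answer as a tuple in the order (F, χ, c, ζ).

M: e_1·(1) + e_2·(-2) + e_3·(0) + e_4·(0) = 0
L: e_1·(1) + e_2·(0) + e_3·(1) + e_4·(1) = 0
T: e_1·(-2) + e_2·(1) + e_3·(-1) + e_4·(0) = 0
Solving this homogeneous linear system for the smallest-integer solution (first nonzero entry positive) gives (2, 1, -3, 1).

(2, 1, -3, 1)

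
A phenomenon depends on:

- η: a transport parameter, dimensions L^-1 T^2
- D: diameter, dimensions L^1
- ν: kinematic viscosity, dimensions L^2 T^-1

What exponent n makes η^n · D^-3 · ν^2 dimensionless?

1

Balance the L exponent: (-1)·n from η, plus −3·(1) + 2·(2) = 1 from the rest, must sum to zero.
−n + 1 = 0, so n = 1.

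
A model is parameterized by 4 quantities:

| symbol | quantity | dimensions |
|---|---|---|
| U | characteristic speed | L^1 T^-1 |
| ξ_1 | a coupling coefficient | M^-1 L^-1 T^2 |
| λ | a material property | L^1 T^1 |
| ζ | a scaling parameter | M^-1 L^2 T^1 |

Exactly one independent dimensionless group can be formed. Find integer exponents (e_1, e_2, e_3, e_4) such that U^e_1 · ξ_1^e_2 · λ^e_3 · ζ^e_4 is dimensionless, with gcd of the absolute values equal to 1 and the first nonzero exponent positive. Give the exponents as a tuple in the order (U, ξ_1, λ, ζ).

(2, 1, 1, -1)

M: e_1·(0) + e_2·(-1) + e_3·(0) + e_4·(-1) = 0
L: e_1·(1) + e_2·(-1) + e_3·(1) + e_4·(2) = 0
T: e_1·(-1) + e_2·(2) + e_3·(1) + e_4·(1) = 0
Solving this homogeneous linear system for the smallest-integer solution (first nonzero entry positive) gives (2, 1, 1, -1).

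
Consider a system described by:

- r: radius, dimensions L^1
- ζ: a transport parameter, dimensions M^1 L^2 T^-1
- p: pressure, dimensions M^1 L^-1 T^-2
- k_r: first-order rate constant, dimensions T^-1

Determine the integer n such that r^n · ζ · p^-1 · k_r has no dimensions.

-3

Balance the L exponent: (1)·n from r, plus (2) − (-1) + (0) = 3 from the rest, must sum to zero.
n + 3 = 0, so n = -3.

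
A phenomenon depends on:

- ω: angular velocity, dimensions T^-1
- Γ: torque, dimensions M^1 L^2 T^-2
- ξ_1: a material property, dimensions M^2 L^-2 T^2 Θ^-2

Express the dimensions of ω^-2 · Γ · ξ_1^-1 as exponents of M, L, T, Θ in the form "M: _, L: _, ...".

Collect each base-dimension exponent across the product:
  M: −2·(0) + (1) − (2) = -1
  L: −2·(0) + (2) − (-2) = 4
  T: −2·(-1) + (-2) − (2) = -2
  Θ: −2·(0) + (0) − (-2) = 2
So the dimensions are [M⁻¹ L⁴ T⁻² Θ²].

M: -1, L: 4, T: -2, Θ: 2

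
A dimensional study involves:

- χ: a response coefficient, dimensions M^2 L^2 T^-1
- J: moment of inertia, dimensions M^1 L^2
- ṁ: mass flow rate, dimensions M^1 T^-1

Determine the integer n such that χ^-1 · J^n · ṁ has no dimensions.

1

Balance the M exponent: (1)·n from J, plus −(2) + (1) = -1 from the rest, must sum to zero.
n − 1 = 0, so n = 1.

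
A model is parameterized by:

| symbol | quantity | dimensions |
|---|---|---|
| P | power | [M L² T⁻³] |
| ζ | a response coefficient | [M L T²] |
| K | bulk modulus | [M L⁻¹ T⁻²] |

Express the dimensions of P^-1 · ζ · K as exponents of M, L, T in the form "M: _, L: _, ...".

Collect each base-dimension exponent across the product:
  M: −(1) + (1) + (1) = 1
  L: −(2) + (1) + (-1) = -2
  T: −(-3) + (2) + (-2) = 3
So the dimensions are [M L⁻² T³].

M: 1, L: -2, T: 3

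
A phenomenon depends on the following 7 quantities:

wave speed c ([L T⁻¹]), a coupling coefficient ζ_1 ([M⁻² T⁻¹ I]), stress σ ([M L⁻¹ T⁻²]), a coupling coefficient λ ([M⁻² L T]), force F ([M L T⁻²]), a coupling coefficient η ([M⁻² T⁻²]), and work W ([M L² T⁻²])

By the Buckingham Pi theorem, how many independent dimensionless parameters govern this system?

3

There are 7 variables and 4 base dimensions (M, L, T, I).
The dimension matrix has rank 4.
Independent dimensionless groups: 7 − 4 = 3.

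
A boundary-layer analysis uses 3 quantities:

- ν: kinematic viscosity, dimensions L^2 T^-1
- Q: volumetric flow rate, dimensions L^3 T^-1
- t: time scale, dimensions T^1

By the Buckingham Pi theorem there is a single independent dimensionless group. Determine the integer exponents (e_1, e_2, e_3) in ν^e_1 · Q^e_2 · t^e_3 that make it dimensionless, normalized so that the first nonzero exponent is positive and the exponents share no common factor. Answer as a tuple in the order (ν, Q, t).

L: e_1·(2) + e_2·(3) + e_3·(0) = 0
T: e_1·(-1) + e_2·(-1) + e_3·(1) = 0
Solving this homogeneous linear system for the smallest-integer solution (first nonzero entry positive) gives (3, -2, 1).

(3, -2, 1)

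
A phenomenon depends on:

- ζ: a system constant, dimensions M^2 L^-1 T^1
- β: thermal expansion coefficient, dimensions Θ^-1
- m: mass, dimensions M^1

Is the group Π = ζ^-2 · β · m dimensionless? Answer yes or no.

Sum the exponent of each base dimension across the product:
  M: −2·[ζ]_M + [β]_M + [m]_M = −2·(2) + (0) + (1) = -3
  L: −2·[ζ]_L + [β]_L + [m]_L = −2·(-1) + (0) + (0) = 2
  T: −2·[ζ]_T + [β]_T + [m]_T = −2·(1) + (0) + (0) = -2
  Θ: −2·[ζ]_Θ + [β]_Θ + [m]_Θ = −2·(0) + (-1) + (0) = -1
Net dimensions [M⁻³ L² T⁻² Θ⁻¹] ≠ [1] — not dimensionless.

no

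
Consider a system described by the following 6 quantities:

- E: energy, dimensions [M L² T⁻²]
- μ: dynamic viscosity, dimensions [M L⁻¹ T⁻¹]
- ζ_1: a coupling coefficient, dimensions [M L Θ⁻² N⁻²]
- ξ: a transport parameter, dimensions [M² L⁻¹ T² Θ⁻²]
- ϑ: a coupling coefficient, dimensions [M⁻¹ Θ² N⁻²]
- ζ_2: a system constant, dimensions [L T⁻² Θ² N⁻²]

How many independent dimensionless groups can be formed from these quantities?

There are 6 variables and 5 base dimensions (M, L, T, Θ, N).
The dimension matrix has rank 5.
Independent dimensionless groups: 6 − 5 = 1.

1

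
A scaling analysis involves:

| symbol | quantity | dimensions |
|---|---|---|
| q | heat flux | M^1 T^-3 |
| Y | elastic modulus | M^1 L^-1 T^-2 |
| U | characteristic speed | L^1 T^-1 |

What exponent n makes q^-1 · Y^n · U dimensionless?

Balance the M exponent: (1)·n from Y, plus −(1) + (0) = -1 from the rest, must sum to zero.
n − 1 = 0, so n = 1.

1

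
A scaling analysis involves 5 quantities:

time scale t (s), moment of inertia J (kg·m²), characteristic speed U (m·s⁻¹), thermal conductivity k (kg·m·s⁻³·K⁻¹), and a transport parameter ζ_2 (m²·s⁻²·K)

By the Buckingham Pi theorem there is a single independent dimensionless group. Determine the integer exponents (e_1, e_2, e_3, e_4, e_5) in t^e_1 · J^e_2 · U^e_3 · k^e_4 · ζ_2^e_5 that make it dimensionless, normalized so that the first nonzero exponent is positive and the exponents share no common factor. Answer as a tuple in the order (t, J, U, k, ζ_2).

(4, -1, -1, 1, 1)

M: e_1·(0) + e_2·(1) + e_3·(0) + e_4·(1) + e_5·(0) = 0
L: e_1·(0) + e_2·(2) + e_3·(1) + e_4·(1) + e_5·(2) = 0
T: e_1·(1) + e_2·(0) + e_3·(-1) + e_4·(-3) + e_5·(-2) = 0
Θ: e_1·(0) + e_2·(0) + e_3·(0) + e_4·(-1) + e_5·(1) = 0
Solving this homogeneous linear system for the smallest-integer solution (first nonzero entry positive) gives (4, -1, -1, 1, 1).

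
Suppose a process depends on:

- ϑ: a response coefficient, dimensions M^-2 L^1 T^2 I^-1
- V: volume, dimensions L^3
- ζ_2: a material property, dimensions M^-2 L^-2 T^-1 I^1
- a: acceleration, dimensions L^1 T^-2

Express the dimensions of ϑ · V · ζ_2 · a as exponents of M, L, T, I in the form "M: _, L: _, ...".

M: -4, L: 3, T: -1, I: 0

Collect each base-dimension exponent across the product:
  M: (-2) + (0) + (-2) + (0) = -4
  L: (1) + (3) + (-2) + (1) = 3
  T: (2) + (0) + (-1) + (-2) = -1
  I: (-1) + (0) + (1) + (0) = 0
So the dimensions are [M⁻⁴ L³ T⁻¹].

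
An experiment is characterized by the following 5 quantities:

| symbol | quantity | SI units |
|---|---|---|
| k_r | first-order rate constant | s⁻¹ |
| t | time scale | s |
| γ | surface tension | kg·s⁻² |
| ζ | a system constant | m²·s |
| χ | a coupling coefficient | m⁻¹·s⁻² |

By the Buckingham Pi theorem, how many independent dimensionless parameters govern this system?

There are 5 variables and 3 base dimensions (M, L, T).
The dimension matrix has rank 3.
Independent dimensionless groups: 5 − 3 = 2.

2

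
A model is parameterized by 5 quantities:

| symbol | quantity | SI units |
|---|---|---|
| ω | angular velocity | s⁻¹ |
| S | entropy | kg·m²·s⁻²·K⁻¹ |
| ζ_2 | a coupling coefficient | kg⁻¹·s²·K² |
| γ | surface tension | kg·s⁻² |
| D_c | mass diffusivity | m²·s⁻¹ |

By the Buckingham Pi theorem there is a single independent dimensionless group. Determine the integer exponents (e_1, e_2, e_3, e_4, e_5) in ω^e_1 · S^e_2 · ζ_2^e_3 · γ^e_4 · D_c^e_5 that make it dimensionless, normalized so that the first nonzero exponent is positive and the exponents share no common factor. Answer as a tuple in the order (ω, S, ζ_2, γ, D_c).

(2, 2, 1, -1, -2)

M: e_1·(0) + e_2·(1) + e_3·(-1) + e_4·(1) + e_5·(0) = 0
L: e_1·(0) + e_2·(2) + e_3·(0) + e_4·(0) + e_5·(2) = 0
T: e_1·(-1) + e_2·(-2) + e_3·(2) + e_4·(-2) + e_5·(-1) = 0
Θ: e_1·(0) + e_2·(-1) + e_3·(2) + e_4·(0) + e_5·(0) = 0
Solving this homogeneous linear system for the smallest-integer solution (first nonzero entry positive) gives (2, 2, 1, -1, -2).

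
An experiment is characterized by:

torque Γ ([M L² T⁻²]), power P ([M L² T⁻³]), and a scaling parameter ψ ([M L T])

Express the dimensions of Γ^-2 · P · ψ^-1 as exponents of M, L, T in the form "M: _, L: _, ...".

M: -2, L: -3, T: 0

Collect each base-dimension exponent across the product:
  M: −2·(1) + (1) − (1) = -2
  L: −2·(2) + (2) − (1) = -3
  T: −2·(-2) + (-3) − (1) = 0
So the dimensions are [M⁻² L⁻³].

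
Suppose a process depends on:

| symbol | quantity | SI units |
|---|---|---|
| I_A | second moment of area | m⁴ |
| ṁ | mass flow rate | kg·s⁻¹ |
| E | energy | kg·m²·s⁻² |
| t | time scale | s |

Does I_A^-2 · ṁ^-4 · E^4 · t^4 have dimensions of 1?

Sum the exponent of each base dimension across the product:
  M: −2·[I_A]_M − 4·[ṁ]_M + 4·[E]_M + 4·[t]_M = −2·(0) − 4·(1) + 4·(1) + 4·(0) = 0
  L: −2·[I_A]_L − 4·[ṁ]_L + 4·[E]_L + 4·[t]_L = −2·(4) − 4·(0) + 4·(2) + 4·(0) = 0
  T: −2·[I_A]_T − 4·[ṁ]_T + 4·[E]_T + 4·[t]_T = −2·(0) − 4·(-1) + 4·(-2) + 4·(1) = 0
  Θ: −2·[I_A]_Θ − 4·[ṁ]_Θ + 4·[E]_Θ + 4·[t]_Θ = −2·(0) − 4·(0) + 4·(0) + 4·(0) = 0
All base exponents vanish — dimensionless.

yes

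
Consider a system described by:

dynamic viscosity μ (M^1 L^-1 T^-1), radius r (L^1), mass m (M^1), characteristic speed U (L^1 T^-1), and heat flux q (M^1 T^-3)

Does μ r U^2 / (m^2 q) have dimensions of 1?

Sum the exponent of each base dimension across the product:
  M: [μ]_M + [r]_M − 2·[m]_M + 2·[U]_M − [q]_M = (1) + (0) − 2·(1) + 2·(0) − (1) = -2
  L: [μ]_L + [r]_L − 2·[m]_L + 2·[U]_L − [q]_L = (-1) + (1) − 2·(0) + 2·(1) − (0) = 2
  T: [μ]_T + [r]_T − 2·[m]_T + 2·[U]_T − [q]_T = (-1) + (0) − 2·(0) + 2·(-1) − (-3) = 0
Net dimensions [M⁻² L²] ≠ [1] — not dimensionless.

no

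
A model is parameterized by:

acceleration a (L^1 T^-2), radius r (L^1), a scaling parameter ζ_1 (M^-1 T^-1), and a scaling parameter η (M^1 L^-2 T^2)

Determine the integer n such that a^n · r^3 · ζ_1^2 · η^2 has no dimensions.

1

Balance the L exponent: (1)·n from a, plus 3·(1) + 2·(0) + 2·(-2) = -1 from the rest, must sum to zero.
n − 1 = 0, so n = 1.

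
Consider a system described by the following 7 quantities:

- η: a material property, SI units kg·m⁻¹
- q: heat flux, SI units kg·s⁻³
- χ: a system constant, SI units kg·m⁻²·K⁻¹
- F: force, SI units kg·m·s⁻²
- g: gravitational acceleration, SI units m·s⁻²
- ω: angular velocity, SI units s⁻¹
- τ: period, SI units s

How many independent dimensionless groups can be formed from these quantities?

There are 7 variables and 4 base dimensions (M, L, T, Θ).
The dimension matrix has rank 4.
Independent dimensionless groups: 7 − 4 = 3.

3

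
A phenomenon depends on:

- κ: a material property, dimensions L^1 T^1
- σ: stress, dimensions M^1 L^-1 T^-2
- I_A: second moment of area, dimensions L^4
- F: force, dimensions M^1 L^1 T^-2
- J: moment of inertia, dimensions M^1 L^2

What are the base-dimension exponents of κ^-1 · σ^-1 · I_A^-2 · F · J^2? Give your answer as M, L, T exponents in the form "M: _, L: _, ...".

Collect each base-dimension exponent across the product:
  M: −(0) − (1) − 2·(0) + (1) + 2·(1) = 2
  L: −(1) − (-1) − 2·(4) + (1) + 2·(2) = -3
  T: −(1) − (-2) − 2·(0) + (-2) + 2·(0) = -1
So the dimensions are [M² L⁻³ T⁻¹].

M: 2, L: -3, T: -1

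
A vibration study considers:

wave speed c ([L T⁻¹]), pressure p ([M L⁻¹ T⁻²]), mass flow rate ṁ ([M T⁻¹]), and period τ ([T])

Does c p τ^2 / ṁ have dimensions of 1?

Sum the exponent of each base dimension across the product:
  M: [c]_M + [p]_M − [ṁ]_M + 2·[τ]_M = (0) + (1) − (1) + 2·(0) = 0
  L: [c]_L + [p]_L − [ṁ]_L + 2·[τ]_L = (1) + (-1) − (0) + 2·(0) = 0
  T: [c]_T + [p]_T − [ṁ]_T + 2·[τ]_T = (-1) + (-2) − (-1) + 2·(1) = 0
All base exponents vanish — dimensionless.

yes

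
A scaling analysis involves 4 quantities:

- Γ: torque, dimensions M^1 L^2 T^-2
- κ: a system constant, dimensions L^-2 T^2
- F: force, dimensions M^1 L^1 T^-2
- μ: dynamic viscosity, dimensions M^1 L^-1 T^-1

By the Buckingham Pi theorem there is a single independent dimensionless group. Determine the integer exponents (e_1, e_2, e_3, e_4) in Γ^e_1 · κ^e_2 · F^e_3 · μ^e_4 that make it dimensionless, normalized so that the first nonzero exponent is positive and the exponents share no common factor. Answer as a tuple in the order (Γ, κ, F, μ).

(2, -1, -4, 2)

M: e_1·(1) + e_2·(0) + e_3·(1) + e_4·(1) = 0
L: e_1·(2) + e_2·(-2) + e_3·(1) + e_4·(-1) = 0
T: e_1·(-2) + e_2·(2) + e_3·(-2) + e_4·(-1) = 0
Solving this homogeneous linear system for the smallest-integer solution (first nonzero entry positive) gives (2, -1, -4, 2).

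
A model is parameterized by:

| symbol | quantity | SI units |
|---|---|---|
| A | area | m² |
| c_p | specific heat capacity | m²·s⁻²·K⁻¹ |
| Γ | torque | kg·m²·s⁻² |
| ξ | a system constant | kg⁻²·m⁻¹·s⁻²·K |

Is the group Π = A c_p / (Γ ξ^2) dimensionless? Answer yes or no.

Sum the exponent of each base dimension across the product:
  M: [A]_M + [c_p]_M − [Γ]_M − 2·[ξ]_M = (0) + (0) − (1) − 2·(-2) = 3
  L: [A]_L + [c_p]_L − [Γ]_L − 2·[ξ]_L = (2) + (2) − (2) − 2·(-1) = 4
  T: [A]_T + [c_p]_T − [Γ]_T − 2·[ξ]_T = (0) + (-2) − (-2) − 2·(-2) = 4
  Θ: [A]_Θ + [c_p]_Θ − [Γ]_Θ − 2·[ξ]_Θ = (0) + (-1) − (0) − 2·(1) = -3
Net dimensions [M³ L⁴ T⁴ Θ⁻³] ≠ [1] — not dimensionless.

no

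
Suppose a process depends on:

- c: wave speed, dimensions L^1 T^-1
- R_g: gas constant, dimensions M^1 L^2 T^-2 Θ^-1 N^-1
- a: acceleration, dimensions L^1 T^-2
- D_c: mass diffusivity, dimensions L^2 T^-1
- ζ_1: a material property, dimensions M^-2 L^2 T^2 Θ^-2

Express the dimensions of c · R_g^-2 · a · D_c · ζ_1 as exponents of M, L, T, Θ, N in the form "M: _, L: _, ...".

Collect each base-dimension exponent across the product:
  M: (0) − 2·(1) + (0) + (0) + (-2) = -4
  L: (1) − 2·(2) + (1) + (2) + (2) = 2
  T: (-1) − 2·(-2) + (-2) + (-1) + (2) = 2
  Θ: (0) − 2·(-1) + (0) + (0) + (-2) = 0
  N: (0) − 2·(-1) + (0) + (0) + (0) = 2
So the dimensions are [M⁻⁴ L² T² N²].

M: -4, L: 2, T: 2, Θ: 0, N: 2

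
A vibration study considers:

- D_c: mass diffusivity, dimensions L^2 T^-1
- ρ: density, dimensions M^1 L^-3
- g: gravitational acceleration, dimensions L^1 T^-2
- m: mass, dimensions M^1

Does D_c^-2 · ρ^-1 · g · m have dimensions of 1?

Sum the exponent of each base dimension across the product:
  M: −2·[D_c]_M − [ρ]_M + [g]_M + [m]_M = −2·(0) − (1) + (0) + (1) = 0
  L: −2·[D_c]_L − [ρ]_L + [g]_L + [m]_L = −2·(2) − (-3) + (1) + (0) = 0
  T: −2·[D_c]_T − [ρ]_T + [g]_T + [m]_T = −2·(-1) − (0) + (-2) + (0) = 0
All base exponents vanish — dimensionless.

yes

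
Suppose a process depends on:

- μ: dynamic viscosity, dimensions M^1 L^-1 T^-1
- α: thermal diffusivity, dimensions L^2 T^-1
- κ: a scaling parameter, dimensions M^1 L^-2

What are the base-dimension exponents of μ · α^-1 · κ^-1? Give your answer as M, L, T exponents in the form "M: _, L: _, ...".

Collect each base-dimension exponent across the product:
  M: (1) − (0) − (1) = 0
  L: (-1) − (2) − (-2) = -1
  T: (-1) − (-1) − (0) = 0
So the dimensions are [L⁻¹].

M: 0, L: -1, T: 0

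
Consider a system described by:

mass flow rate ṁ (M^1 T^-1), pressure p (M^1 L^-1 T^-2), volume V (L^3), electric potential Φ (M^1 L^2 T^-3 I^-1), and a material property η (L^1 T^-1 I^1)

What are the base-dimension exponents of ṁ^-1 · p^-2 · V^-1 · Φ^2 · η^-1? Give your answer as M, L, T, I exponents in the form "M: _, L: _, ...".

M: -1, L: 2, T: 0, I: -3

Collect each base-dimension exponent across the product:
  M: −(1) − 2·(1) − (0) + 2·(1) − (0) = -1
  L: −(0) − 2·(-1) − (3) + 2·(2) − (1) = 2
  T: −(-1) − 2·(-2) − (0) + 2·(-3) − (-1) = 0
  I: −(0) − 2·(0) − (0) + 2·(-1) − (1) = -3
So the dimensions are [M⁻¹ L² I⁻³].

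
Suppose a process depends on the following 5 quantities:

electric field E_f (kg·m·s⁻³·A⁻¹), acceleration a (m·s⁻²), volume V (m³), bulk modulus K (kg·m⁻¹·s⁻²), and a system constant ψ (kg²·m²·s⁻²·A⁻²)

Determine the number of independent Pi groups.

There are 5 variables and 4 base dimensions (M, L, T, I).
The dimension matrix has rank 4.
Independent dimensionless groups: 5 − 4 = 1.

1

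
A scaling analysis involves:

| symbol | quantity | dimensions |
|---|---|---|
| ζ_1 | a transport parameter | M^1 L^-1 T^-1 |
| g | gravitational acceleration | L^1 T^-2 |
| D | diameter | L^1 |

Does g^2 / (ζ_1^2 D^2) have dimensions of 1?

Sum the exponent of each base dimension across the product:
  M: −2·[ζ_1]_M + 2·[g]_M − 2·[D]_M = −2·(1) + 2·(0) − 2·(0) = -2
  L: −2·[ζ_1]_L + 2·[g]_L − 2·[D]_L = −2·(-1) + 2·(1) − 2·(1) = 2
  T: −2·[ζ_1]_T + 2·[g]_T − 2·[D]_T = −2·(-1) + 2·(-2) − 2·(0) = -2
Net dimensions [M⁻² L² T⁻²] ≠ [1] — not dimensionless.

no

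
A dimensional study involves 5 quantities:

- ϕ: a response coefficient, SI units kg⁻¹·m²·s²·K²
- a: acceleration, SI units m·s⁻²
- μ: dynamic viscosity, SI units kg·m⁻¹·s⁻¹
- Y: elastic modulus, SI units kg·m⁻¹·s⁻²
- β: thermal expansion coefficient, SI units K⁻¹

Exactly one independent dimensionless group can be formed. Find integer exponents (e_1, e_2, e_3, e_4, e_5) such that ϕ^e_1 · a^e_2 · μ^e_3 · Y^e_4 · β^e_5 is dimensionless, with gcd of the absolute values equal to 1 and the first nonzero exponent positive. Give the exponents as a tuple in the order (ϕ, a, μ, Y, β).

(1, -1, -2, 3, 2)

M: e_1·(-1) + e_2·(0) + e_3·(1) + e_4·(1) + e_5·(0) = 0
L: e_1·(2) + e_2·(1) + e_3·(-1) + e_4·(-1) + e_5·(0) = 0
T: e_1·(2) + e_2·(-2) + e_3·(-1) + e_4·(-2) + e_5·(0) = 0
Θ: e_1·(2) + e_2·(0) + e_3·(0) + e_4·(0) + e_5·(-1) = 0
Solving this homogeneous linear system for the smallest-integer solution (first nonzero entry positive) gives (1, -1, -2, 3, 2).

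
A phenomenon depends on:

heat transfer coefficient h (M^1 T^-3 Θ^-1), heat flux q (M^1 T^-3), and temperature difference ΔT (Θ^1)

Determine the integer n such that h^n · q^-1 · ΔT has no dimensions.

Balance the M exponent: (1)·n from h, plus −(1) + (0) = -1 from the rest, must sum to zero.
n − 1 = 0, so n = 1.

1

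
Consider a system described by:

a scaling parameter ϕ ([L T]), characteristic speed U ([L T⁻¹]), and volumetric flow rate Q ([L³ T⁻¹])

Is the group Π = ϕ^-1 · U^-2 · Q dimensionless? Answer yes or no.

Sum the exponent of each base dimension across the product:
  L: −[ϕ]_L − 2·[U]_L + [Q]_L = −(1) − 2·(1) + (3) = 0
  T: −[ϕ]_T − 2·[U]_T + [Q]_T = −(1) − 2·(-1) + (-1) = 0
All base exponents vanish — dimensionless.

yes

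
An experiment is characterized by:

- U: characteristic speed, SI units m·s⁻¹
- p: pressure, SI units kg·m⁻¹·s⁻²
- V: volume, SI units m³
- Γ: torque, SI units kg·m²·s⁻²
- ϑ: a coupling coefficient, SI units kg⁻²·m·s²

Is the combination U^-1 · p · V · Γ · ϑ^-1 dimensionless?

no

Sum the exponent of each base dimension across the product:
  M: −[U]_M + [p]_M + [V]_M + [Γ]_M − [ϑ]_M = −(0) + (1) + (0) + (1) − (-2) = 4
  L: −[U]_L + [p]_L + [V]_L + [Γ]_L − [ϑ]_L = −(1) + (-1) + (3) + (2) − (1) = 2
  T: −[U]_T + [p]_T + [V]_T + [Γ]_T − [ϑ]_T = −(-1) + (-2) + (0) + (-2) − (2) = -5
Net dimensions [M⁴ L² T⁻⁵] ≠ [1] — not dimensionless.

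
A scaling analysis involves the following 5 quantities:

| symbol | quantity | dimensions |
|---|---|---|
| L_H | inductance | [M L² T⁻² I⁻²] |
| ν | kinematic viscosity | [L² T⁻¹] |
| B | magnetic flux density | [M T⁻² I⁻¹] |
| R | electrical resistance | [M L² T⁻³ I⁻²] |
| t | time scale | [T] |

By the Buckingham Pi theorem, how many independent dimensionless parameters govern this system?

There are 5 variables and 4 base dimensions (M, L, T, I).
The dimension matrix has rank 4.
Independent dimensionless groups: 5 − 4 = 1.

1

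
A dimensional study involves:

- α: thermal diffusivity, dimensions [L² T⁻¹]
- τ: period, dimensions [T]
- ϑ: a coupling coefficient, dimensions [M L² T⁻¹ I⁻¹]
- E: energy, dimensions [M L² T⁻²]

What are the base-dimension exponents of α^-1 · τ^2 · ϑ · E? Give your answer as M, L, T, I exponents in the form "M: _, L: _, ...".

M: 2, L: 2, T: 0, I: -1

Collect each base-dimension exponent across the product:
  M: −(0) + 2·(0) + (1) + (1) = 2
  L: −(2) + 2·(0) + (2) + (2) = 2
  T: −(-1) + 2·(1) + (-1) + (-2) = 0
  I: −(0) + 2·(0) + (-1) + (0) = -1
So the dimensions are [M² L² I⁻¹].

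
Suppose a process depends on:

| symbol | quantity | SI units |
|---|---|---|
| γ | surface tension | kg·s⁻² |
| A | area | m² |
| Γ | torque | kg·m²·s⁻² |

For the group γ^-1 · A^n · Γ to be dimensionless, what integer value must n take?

Balance the L exponent: (2)·n from A, plus −(0) + (2) = 2 from the rest, must sum to zero.
2n + 2 = 0, so n = -1.

-1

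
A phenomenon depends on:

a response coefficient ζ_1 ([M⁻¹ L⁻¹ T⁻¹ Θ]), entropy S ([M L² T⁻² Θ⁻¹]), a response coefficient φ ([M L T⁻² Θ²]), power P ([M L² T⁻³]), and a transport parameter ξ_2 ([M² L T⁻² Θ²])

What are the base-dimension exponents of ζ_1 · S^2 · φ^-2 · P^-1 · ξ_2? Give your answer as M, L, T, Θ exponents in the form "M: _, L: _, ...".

Collect each base-dimension exponent across the product:
  M: (-1) + 2·(1) − 2·(1) − (1) + (2) = 0
  L: (-1) + 2·(2) − 2·(1) − (2) + (1) = 0
  T: (-1) + 2·(-2) − 2·(-2) − (-3) + (-2) = 0
  Θ: (1) + 2·(-1) − 2·(2) − (0) + (2) = -3
So the dimensions are [Θ⁻³].

M: 0, L: 0, T: 0, Θ: -3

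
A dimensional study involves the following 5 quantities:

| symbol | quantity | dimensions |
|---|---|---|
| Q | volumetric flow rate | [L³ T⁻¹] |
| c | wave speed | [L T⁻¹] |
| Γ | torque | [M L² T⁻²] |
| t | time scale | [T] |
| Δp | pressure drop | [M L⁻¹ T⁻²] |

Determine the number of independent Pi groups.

There are 5 variables and 3 base dimensions (M, L, T).
The dimension matrix has rank 3.
Independent dimensionless groups: 5 − 3 = 2.

2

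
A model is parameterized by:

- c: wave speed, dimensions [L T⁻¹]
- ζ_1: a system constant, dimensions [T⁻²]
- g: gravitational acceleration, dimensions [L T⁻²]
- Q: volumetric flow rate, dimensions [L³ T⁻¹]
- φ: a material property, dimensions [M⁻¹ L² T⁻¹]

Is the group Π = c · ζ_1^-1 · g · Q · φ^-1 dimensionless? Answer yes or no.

no

Sum the exponent of each base dimension across the product:
  M: [c]_M − [ζ_1]_M + [g]_M + [Q]_M − [φ]_M = (0) − (0) + (0) + (0) − (-1) = 1
  L: [c]_L − [ζ_1]_L + [g]_L + [Q]_L − [φ]_L = (1) − (0) + (1) + (3) − (2) = 3
  T: [c]_T − [ζ_1]_T + [g]_T + [Q]_T − [φ]_T = (-1) − (-2) + (-2) + (-1) − (-1) = -1
Net dimensions [M L³ T⁻¹] ≠ [1] — not dimensionless.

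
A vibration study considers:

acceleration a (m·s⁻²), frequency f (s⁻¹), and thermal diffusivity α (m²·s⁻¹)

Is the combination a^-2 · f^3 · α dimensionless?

yes

Sum the exponent of each base dimension across the product:
  M: −2·[a]_M + 3·[f]_M + [α]_M = −2·(0) + 3·(0) + (0) = 0
  L: −2·[a]_L + 3·[f]_L + [α]_L = −2·(1) + 3·(0) + (2) = 0
  T: −2·[a]_T + 3·[f]_T + [α]_T = −2·(-2) + 3·(-1) + (-1) = 0
All base exponents vanish — dimensionless.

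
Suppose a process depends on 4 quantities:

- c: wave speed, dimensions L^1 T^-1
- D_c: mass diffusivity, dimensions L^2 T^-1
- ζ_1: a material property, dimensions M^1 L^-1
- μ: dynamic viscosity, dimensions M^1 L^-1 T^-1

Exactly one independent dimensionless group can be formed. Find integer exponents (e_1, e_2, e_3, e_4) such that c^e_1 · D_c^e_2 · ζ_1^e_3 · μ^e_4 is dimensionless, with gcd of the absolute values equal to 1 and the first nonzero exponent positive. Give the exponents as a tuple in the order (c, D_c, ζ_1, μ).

(2, -1, 1, -1)

M: e_1·(0) + e_2·(0) + e_3·(1) + e_4·(1) = 0
L: e_1·(1) + e_2·(2) + e_3·(-1) + e_4·(-1) = 0
T: e_1·(-1) + e_2·(-1) + e_3·(0) + e_4·(-1) = 0
Solving this homogeneous linear system for the smallest-integer solution (first nonzero entry positive) gives (2, -1, 1, -1).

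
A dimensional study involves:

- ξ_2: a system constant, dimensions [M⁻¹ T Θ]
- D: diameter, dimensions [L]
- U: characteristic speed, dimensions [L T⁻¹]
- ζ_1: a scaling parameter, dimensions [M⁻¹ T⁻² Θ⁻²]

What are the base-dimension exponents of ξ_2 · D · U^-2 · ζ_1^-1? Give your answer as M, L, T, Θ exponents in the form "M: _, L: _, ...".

M: 0, L: -1, T: 5, Θ: 3

Collect each base-dimension exponent across the product:
  M: (-1) + (0) − 2·(0) − (-1) = 0
  L: (0) + (1) − 2·(1) − (0) = -1
  T: (1) + (0) − 2·(-1) − (-2) = 5
  Θ: (1) + (0) − 2·(0) − (-2) = 3
So the dimensions are [L⁻¹ T⁵ Θ³].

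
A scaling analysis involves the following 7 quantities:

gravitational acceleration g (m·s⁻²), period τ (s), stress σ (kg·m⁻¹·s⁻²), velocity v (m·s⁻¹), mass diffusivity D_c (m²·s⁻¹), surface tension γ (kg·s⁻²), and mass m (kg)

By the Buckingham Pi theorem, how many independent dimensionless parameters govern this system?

There are 7 variables and 3 base dimensions (M, L, T).
The dimension matrix has rank 3.
Independent dimensionless groups: 7 − 3 = 4.

4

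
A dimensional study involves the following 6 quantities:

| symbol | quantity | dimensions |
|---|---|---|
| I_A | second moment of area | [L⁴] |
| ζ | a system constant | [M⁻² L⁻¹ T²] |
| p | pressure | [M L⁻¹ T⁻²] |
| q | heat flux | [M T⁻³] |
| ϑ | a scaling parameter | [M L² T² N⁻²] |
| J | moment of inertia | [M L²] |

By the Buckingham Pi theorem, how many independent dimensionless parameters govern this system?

2

There are 6 variables and 4 base dimensions (M, L, T, N).
The dimension matrix has rank 4.
Independent dimensionless groups: 6 − 4 = 2.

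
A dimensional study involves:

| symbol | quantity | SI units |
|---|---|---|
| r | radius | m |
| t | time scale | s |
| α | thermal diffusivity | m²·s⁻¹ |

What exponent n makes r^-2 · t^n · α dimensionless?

Balance the T exponent: (1)·n from t, plus −2·(0) + (-1) = -1 from the rest, must sum to zero.
n − 1 = 0, so n = 1.

1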